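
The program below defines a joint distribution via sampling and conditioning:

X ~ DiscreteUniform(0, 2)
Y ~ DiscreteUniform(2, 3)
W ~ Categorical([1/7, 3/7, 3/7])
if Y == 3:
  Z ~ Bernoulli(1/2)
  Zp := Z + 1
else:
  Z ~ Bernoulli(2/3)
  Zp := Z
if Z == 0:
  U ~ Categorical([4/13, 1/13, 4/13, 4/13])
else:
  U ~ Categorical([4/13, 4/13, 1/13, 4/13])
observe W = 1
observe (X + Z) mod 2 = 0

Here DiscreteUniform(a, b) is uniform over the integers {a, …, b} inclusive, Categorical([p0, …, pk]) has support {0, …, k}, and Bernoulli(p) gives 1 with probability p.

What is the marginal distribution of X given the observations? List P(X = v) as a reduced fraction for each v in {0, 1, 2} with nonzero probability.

Enumerate traces; 24 have nonzero weight after conditioning:
  (X=0, Y=2, W=1, Z=0, U=0) weight 2/273
  (X=0, Y=2, W=1, Z=0, U=1) weight 1/546
  (X=0, Y=2, W=1, Z=0, U=2) weight 2/273
  (X=0, Y=2, W=1, Z=0, U=3) weight 2/273
  (X=0, Y=3, W=1, Z=0, U=0) weight 1/91
  (X=0, Y=3, W=1, Z=0, U=1) weight 1/364
  (X=0, Y=3, W=1, Z=0, U=2) weight 1/91
  (X=0, Y=3, W=1, Z=0, U=3) weight 1/91
  (X=1, Y=2, W=1, Z=1, U=0) weight 4/273
  (X=2, Y=2, W=1, Z=0, U=0) weight 2/273
  … 14 more
Group by X:
  weight(X=0) = 5/84
  weight(X=1) = 1/12
  weight(X=2) = 5/84
Total weight = 5/84 + 1/12 + 5/84 = 17/84
P(X=0 | obs) = 5/84 / 17/84 = 5/17
P(X=1 | obs) = 1/12 / 17/84 = 7/17
P(X=2 | obs) = 5/84 / 17/84 = 5/17

P(X=0) = 5/17, P(X=1) = 7/17, P(X=2) = 5/17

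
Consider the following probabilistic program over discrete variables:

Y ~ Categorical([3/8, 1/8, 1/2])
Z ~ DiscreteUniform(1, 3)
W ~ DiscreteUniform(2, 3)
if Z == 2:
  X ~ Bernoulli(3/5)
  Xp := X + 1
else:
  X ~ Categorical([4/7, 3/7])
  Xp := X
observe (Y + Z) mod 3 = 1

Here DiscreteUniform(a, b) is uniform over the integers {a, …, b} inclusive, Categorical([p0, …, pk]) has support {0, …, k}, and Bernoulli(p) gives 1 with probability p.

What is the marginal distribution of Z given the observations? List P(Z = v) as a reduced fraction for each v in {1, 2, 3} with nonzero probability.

P(Z=1) = 3/8, P(Z=2) = 1/2, P(Z=3) = 1/8

Enumerate traces; 12 have nonzero weight after conditioning:
  (Y=0, Z=1, W=2, X=0) weight 1/28
  (Y=0, Z=1, W=2, X=1) weight 3/112
  (Y=0, Z=1, W=3, X=0) weight 1/28
  (Y=0, Z=1, W=3, X=1) weight 3/112
  (Y=1, Z=3, W=2, X=0) weight 1/84
  (Y=1, Z=3, W=2, X=1) weight 1/112
  (Y=1, Z=3, W=3, X=0) weight 1/84
  (Y=1, Z=3, W=3, X=1) weight 1/112
  (Y=2, Z=2, W=2, X=0) weight 1/30
  … 3 more
Group by Z:
  weight(Z=1) = 1/8
  weight(Z=2) = 1/6
  weight(Z=3) = 1/24
Total weight = 1/8 + 1/6 + 1/24 = 1/3
P(Z=1 | obs) = 1/8 / 1/3 = 3/8
P(Z=2 | obs) = 1/6 / 1/3 = 1/2
P(Z=3 | obs) = 1/24 / 1/3 = 1/8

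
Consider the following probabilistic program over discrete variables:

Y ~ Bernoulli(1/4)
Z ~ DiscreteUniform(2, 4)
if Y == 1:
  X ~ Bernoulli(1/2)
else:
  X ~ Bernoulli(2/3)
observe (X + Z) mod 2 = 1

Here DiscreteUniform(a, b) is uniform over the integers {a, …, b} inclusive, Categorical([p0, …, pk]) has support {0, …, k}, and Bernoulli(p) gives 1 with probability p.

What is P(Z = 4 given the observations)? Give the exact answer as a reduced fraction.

Enumerate traces; 6 have nonzero weight after conditioning:
  (Y=0, Z=2, X=1) weight 1/6
  (Y=0, Z=3, X=0) weight 1/12
  (Y=0, Z=4, X=1) weight 1/6
  (Y=1, Z=2, X=1) weight 1/24
  (Y=1, Z=3, X=0) weight 1/24
  (Y=1, Z=4, X=1) weight 1/24
Group by Z:
  weight(Z=2) = 5/24
  weight(Z=3) = 1/8
  weight(Z=4) = 5/24
Total weight = 5/24 + 1/8 + 5/24 = 13/24
P(Z=2 | obs) = 5/24 / 13/24 = 5/13
P(Z=3 | obs) = 1/8 / 13/24 = 3/13
P(Z=4 | obs) = 5/24 / 13/24 = 5/13

P(Z = 4 | obs) = 5/13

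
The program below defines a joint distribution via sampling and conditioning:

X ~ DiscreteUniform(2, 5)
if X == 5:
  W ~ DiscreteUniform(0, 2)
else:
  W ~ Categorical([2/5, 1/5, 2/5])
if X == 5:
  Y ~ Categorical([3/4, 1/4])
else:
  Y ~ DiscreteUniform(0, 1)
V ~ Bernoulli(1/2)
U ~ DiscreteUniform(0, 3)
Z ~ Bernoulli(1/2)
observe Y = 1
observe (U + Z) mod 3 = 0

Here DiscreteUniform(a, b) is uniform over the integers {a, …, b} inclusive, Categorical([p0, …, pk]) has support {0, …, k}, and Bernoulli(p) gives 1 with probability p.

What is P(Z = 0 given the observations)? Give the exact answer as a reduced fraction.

P(Z = 0 | obs) = 2/3

Enumerate traces; 72 have nonzero weight after conditioning:
  (X=2, W=0, Y=1, V=0, U=0, Z=0) weight 1/320
  (X=2, W=0, Y=1, V=0, U=2, Z=1) weight 1/320
  (X=2, W=0, Y=1, V=0, U=3, Z=0) weight 1/320
  (X=2, W=0, Y=1, V=1, U=0, Z=0) weight 1/320
  (X=2, W=0, Y=1, V=1, U=2, Z=1) weight 1/320
  (X=2, W=0, Y=1, V=1, U=3, Z=0) weight 1/320
  (X=2, W=1, Y=1, V=0, U=0, Z=0) weight 1/640
  (X=2, W=1, Y=1, V=0, U=2, Z=1) weight 1/640
  … 64 more
Group by Z:
  weight(Z=0) = 7/64
  weight(Z=1) = 7/128
Total weight = 7/64 + 7/128 = 21/128
P(Z=0 | obs) = 7/64 / 21/128 = 2/3
P(Z=1 | obs) = 7/128 / 21/128 = 1/3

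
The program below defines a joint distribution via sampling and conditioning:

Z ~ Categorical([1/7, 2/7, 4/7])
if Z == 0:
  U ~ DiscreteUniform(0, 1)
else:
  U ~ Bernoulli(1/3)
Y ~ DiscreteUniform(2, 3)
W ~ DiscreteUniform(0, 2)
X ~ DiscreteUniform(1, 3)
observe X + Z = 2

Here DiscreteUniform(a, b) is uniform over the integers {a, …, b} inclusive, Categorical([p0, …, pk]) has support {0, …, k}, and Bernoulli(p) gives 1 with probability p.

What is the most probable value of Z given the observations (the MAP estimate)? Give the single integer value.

Enumerate traces; 24 have nonzero weight after conditioning:
  (Z=0, U=0, Y=2, W=0, X=2) weight 1/252
  (Z=0, U=0, Y=2, W=1, X=2) weight 1/252
  (Z=0, U=0, Y=2, W=2, X=2) weight 1/252
  (Z=0, U=0, Y=3, W=0, X=2) weight 1/252
  (Z=0, U=0, Y=3, W=1, X=2) weight 1/252
  (Z=0, U=0, Y=3, W=2, X=2) weight 1/252
  (Z=0, U=1, Y=2, W=0, X=2) weight 1/252
  (Z=0, U=1, Y=2, W=1, X=2) weight 1/252
  (Z=1, U=0, Y=2, W=0, X=1) weight 2/189
  … 15 more
Group by Z:
  weight(Z=0) = 1/21
  weight(Z=1) = 2/21
Total weight = 1/21 + 2/21 = 1/7
P(Z=0 | obs) = 1/21 / 1/7 = 1/3
P(Z=1 | obs) = 2/21 / 1/7 = 2/3
argmax = 1

argmax_v P(Z = v | obs) = 1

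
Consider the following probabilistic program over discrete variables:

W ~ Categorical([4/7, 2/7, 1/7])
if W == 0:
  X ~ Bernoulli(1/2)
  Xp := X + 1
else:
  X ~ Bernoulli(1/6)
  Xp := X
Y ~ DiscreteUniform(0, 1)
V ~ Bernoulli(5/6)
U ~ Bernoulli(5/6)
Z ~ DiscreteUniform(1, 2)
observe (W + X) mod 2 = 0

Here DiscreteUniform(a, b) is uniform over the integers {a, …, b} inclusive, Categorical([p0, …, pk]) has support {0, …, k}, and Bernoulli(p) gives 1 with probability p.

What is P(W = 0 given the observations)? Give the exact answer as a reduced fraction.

P(W = 0 | obs) = 12/19

Enumerate traces; 48 have nonzero weight after conditioning:
  (W=0, X=0, Y=0, V=0, U=0, Z=1) weight 1/504
  (W=0, X=0, Y=0, V=0, U=0, Z=2) weight 1/504
  (W=0, X=0, Y=0, V=0, U=1, Z=1) weight 5/504
  (W=0, X=0, Y=0, V=0, U=1, Z=2) weight 5/504
  (W=0, X=0, Y=0, V=1, U=0, Z=1) weight 5/504
  (W=0, X=0, Y=0, V=1, U=0, Z=2) weight 5/504
  (W=0, X=0, Y=0, V=1, U=1, Z=1) weight 25/504
  (W=0, X=0, Y=0, V=1, U=1, Z=2) weight 25/504
  (W=1, X=1, Y=0, V=0, U=0, Z=1) weight 1/3024
  (W=2, X=0, Y=0, V=0, U=0, Z=1) weight 5/6048
  … 38 more
Group by W:
  weight(W=0) = 2/7
  weight(W=1) = 1/21
  weight(W=2) = 5/42
Total weight = 2/7 + 1/21 + 5/42 = 19/42
P(W=0 | obs) = 2/7 / 19/42 = 12/19
P(W=1 | obs) = 1/21 / 19/42 = 2/19
P(W=2 | obs) = 5/42 / 19/42 = 5/19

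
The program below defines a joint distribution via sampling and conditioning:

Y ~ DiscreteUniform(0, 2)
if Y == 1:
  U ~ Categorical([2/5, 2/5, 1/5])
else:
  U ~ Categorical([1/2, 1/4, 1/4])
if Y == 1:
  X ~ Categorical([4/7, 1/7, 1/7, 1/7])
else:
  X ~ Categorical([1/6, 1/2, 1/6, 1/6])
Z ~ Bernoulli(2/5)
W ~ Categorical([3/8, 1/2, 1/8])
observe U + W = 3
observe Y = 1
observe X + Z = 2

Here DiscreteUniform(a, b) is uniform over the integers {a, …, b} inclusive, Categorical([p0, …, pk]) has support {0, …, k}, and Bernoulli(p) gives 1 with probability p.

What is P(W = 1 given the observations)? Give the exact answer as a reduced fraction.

P(W = 1 | obs) = 2/3

Enumerate traces; 4 have nonzero weight after conditioning:
  (Y=1, U=1, X=1, Z=1, W=2) weight 1/1050
  (Y=1, U=1, X=2, Z=0, W=2) weight 1/700
  (Y=1, U=2, X=1, Z=1, W=1) weight 1/525
  (Y=1, U=2, X=2, Z=0, W=1) weight 1/350
Group by W:
  weight(W=1) = 1/210
  weight(W=2) = 1/420
Total weight = 1/210 + 1/420 = 1/140
P(W=1 | obs) = 1/210 / 1/140 = 2/3
P(W=2 | obs) = 1/420 / 1/140 = 1/3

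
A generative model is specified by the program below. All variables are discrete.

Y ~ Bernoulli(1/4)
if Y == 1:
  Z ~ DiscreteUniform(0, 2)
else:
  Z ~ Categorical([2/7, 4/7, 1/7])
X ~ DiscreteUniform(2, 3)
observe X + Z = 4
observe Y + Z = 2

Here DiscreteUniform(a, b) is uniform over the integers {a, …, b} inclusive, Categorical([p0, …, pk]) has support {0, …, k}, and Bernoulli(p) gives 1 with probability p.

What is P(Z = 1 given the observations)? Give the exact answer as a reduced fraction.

P(Z = 1 | obs) = 7/16

Enumerate traces; 2 have nonzero weight after conditioning:
  (Y=0, Z=2, X=2) weight 3/56
  (Y=1, Z=1, X=3) weight 1/24
Group by Z:
  weight(Z=1) = 1/24
  weight(Z=2) = 3/56
Total weight = 1/24 + 3/56 = 2/21
P(Z=1 | obs) = 1/24 / 2/21 = 7/16
P(Z=2 | obs) = 3/56 / 2/21 = 9/16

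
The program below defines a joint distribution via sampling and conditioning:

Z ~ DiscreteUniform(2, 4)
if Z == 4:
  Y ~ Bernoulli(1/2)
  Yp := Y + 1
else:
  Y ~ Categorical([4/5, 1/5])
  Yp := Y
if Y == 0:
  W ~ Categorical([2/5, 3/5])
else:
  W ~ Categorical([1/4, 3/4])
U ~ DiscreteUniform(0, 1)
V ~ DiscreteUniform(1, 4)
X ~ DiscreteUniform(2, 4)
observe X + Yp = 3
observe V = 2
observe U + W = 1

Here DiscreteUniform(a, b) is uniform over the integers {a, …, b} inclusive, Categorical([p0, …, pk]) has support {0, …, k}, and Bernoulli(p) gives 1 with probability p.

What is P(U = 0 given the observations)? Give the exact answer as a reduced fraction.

P(U = 0 | obs) = 78/125

Enumerate traces; 10 have nonzero weight after conditioning:
  (Z=2, Y=0, W=0, U=1, V=2, X=3) weight 1/225
  (Z=2, Y=0, W=1, U=0, V=2, X=3) weight 1/150
  (Z=2, Y=1, W=0, U=1, V=2, X=2) weight 1/1440
  (Z=2, Y=1, W=1, U=0, V=2, X=2) weight 1/480
  (Z=3, Y=0, W=0, U=1, V=2, X=3) weight 1/225
  (Z=3, Y=0, W=1, U=0, V=2, X=3) weight 1/150
  (Z=3, Y=1, W=0, U=1, V=2, X=2) weight 1/1440
  (Z=3, Y=1, W=1, U=0, V=2, X=2) weight 1/480
  … 2 more
Group by U:
  weight(U=0) = 13/600
  weight(U=1) = 47/3600
Total weight = 13/600 + 47/3600 = 5/144
P(U=0 | obs) = 13/600 / 5/144 = 78/125
P(U=1 | obs) = 47/3600 / 5/144 = 47/125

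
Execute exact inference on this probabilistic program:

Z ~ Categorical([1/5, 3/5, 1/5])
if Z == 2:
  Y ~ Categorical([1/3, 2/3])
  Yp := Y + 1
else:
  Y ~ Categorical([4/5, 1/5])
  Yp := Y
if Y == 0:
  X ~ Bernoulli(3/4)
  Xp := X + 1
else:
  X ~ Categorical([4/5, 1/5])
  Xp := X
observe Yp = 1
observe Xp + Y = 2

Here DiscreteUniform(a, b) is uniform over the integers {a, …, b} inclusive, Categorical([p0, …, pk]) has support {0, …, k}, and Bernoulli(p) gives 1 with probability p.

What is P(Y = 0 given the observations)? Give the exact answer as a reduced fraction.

P(Y = 0 | obs) = 25/41

Enumerate traces; 3 have nonzero weight after conditioning:
  (Z=0, Y=1, X=1) weight 1/125
  (Z=1, Y=1, X=1) weight 3/125
  (Z=2, Y=0, X=1) weight 1/20
Group by Y:
  weight(Y=0) = 1/20
  weight(Y=1) = 4/125
Total weight = 1/20 + 4/125 = 41/500
P(Y=0 | obs) = 1/20 / 41/500 = 25/41
P(Y=1 | obs) = 4/125 / 41/500 = 16/41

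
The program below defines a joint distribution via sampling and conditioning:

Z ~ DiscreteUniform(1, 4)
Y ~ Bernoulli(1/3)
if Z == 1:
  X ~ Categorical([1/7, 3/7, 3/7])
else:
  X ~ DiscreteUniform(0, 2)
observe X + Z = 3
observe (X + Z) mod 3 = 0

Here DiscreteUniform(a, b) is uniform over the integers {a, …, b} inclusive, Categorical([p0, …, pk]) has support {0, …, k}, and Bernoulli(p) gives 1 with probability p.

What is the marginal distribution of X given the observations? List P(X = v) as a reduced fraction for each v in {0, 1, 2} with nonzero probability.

P(X=0) = 7/23, P(X=1) = 7/23, P(X=2) = 9/23

Enumerate traces; 6 have nonzero weight after conditioning:
  (Z=1, Y=0, X=2) weight 1/14
  (Z=1, Y=1, X=2) weight 1/28
  (Z=2, Y=0, X=1) weight 1/18
  (Z=2, Y=1, X=1) weight 1/36
  (Z=3, Y=0, X=0) weight 1/18
  (Z=3, Y=1, X=0) weight 1/36
Group by X:
  weight(X=0) = 1/12
  weight(X=1) = 1/12
  weight(X=2) = 3/28
Total weight = 1/12 + 1/12 + 3/28 = 23/84
P(X=0 | obs) = 1/12 / 23/84 = 7/23
P(X=1 | obs) = 1/12 / 23/84 = 7/23
P(X=2 | obs) = 3/28 / 23/84 = 9/23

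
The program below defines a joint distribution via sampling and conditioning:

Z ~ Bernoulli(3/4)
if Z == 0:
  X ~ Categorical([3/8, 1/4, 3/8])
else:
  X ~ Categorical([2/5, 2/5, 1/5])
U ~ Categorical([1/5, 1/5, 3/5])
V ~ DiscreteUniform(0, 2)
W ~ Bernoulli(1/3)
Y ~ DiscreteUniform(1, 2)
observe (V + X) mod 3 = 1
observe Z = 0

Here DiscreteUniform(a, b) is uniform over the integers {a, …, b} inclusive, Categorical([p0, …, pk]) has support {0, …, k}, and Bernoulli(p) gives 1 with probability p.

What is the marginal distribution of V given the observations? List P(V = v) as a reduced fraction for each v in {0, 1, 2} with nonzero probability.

Enumerate traces; 36 have nonzero weight after conditioning:
  (Z=0, X=0, U=0, V=1, W=0, Y=1) weight 1/480
  (Z=0, X=0, U=0, V=1, W=0, Y=2) weight 1/480
  (Z=0, X=0, U=0, V=1, W=1, Y=1) weight 1/960
  (Z=0, X=0, U=0, V=1, W=1, Y=2) weight 1/960
  (Z=0, X=0, U=1, V=1, W=0, Y=1) weight 1/480
  (Z=0, X=0, U=1, V=1, W=0, Y=2) weight 1/480
  (Z=0, X=0, U=1, V=1, W=1, Y=1) weight 1/960
  (Z=0, X=0, U=1, V=1, W=1, Y=2) weight 1/960
  (Z=0, X=1, U=0, V=0, W=0, Y=1) weight 1/720
  (Z=0, X=2, U=0, V=2, W=0, Y=1) weight 1/480
  … 26 more
Group by V:
  weight(V=0) = 1/48
  weight(V=1) = 1/32
  weight(V=2) = 1/32
Total weight = 1/48 + 1/32 + 1/32 = 1/12
P(V=0 | obs) = 1/48 / 1/12 = 1/4
P(V=1 | obs) = 1/32 / 1/12 = 3/8
P(V=2 | obs) = 1/32 / 1/12 = 3/8

P(V=0) = 1/4, P(V=1) = 3/8, P(V=2) = 3/8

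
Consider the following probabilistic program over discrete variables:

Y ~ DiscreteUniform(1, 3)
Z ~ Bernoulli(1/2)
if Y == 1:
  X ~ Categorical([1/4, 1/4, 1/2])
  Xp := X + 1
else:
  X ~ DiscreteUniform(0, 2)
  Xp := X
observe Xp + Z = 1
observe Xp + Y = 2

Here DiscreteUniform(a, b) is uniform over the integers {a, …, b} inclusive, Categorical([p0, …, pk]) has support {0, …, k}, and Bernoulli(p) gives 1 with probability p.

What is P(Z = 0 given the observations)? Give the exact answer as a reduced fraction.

Enumerate traces; 2 have nonzero weight after conditioning:
  (Y=1, Z=0, X=0) weight 1/24
  (Y=2, Z=1, X=0) weight 1/18
Group by Z:
  weight(Z=0) = 1/24
  weight(Z=1) = 1/18
Total weight = 1/24 + 1/18 = 7/72
P(Z=0 | obs) = 1/24 / 7/72 = 3/7
P(Z=1 | obs) = 1/18 / 7/72 = 4/7

P(Z = 0 | obs) = 3/7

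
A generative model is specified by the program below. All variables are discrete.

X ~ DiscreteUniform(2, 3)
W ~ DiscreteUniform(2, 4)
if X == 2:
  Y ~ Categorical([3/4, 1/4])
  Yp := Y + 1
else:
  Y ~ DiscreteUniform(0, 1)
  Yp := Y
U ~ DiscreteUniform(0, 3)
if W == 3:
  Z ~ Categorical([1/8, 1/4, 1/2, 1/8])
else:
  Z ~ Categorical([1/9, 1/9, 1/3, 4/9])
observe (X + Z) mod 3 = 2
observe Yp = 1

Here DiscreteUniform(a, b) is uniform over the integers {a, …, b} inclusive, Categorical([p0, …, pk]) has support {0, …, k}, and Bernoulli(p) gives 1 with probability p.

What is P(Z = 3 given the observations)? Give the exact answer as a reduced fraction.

Enumerate traces; 36 have nonzero weight after conditioning:
  (X=2, W=2, Y=0, U=0, Z=0) weight 1/288
  (X=2, W=2, Y=0, U=0, Z=3) weight 1/72
  (X=2, W=2, Y=0, U=1, Z=0) weight 1/288
  (X=2, W=2, Y=0, U=1, Z=3) weight 1/72
  (X=2, W=2, Y=0, U=2, Z=0) weight 1/288
  (X=2, W=2, Y=0, U=2, Z=3) weight 1/72
  (X=2, W=2, Y=0, U=3, Z=0) weight 1/288
  (X=2, W=2, Y=0, U=3, Z=3) weight 1/72
  (X=3, W=2, Y=1, U=0, Z=2) weight 1/144
  … 27 more
Group by Z:
  weight(Z=0) = 25/576
  weight(Z=2) = 7/72
  weight(Z=3) = 73/576
Total weight = 25/576 + 7/72 + 73/576 = 77/288
P(Z=0 | obs) = 25/576 / 77/288 = 25/154
P(Z=2 | obs) = 7/72 / 77/288 = 4/11
P(Z=3 | obs) = 73/576 / 77/288 = 73/154

P(Z = 3 | obs) = 73/154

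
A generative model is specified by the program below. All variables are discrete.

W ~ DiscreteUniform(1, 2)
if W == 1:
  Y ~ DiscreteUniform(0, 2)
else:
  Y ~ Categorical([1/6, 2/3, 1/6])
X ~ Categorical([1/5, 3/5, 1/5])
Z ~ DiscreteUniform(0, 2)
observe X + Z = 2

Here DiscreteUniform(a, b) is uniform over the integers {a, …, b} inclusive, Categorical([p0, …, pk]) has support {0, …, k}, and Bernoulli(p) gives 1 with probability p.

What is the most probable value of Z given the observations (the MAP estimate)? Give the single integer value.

argmax_v P(Z = v | obs) = 1

Enumerate traces; 18 have nonzero weight after conditioning:
  (W=1, Y=0, X=0, Z=2) weight 1/90
  (W=1, Y=0, X=1, Z=1) weight 1/30
  (W=1, Y=0, X=2, Z=0) weight 1/90
  (W=1, Y=1, X=0, Z=2) weight 1/90
  (W=1, Y=1, X=1, Z=1) weight 1/30
  (W=1, Y=1, X=2, Z=0) weight 1/90
  (W=1, Y=2, X=0, Z=2) weight 1/90
  (W=1, Y=2, X=1, Z=1) weight 1/30
  … 10 more
Group by Z:
  weight(Z=0) = 1/15
  weight(Z=1) = 1/5
  weight(Z=2) = 1/15
Total weight = 1/15 + 1/5 + 1/15 = 1/3
P(Z=0 | obs) = 1/15 / 1/3 = 1/5
P(Z=1 | obs) = 1/5 / 1/3 = 3/5
P(Z=2 | obs) = 1/15 / 1/3 = 1/5
argmax = 1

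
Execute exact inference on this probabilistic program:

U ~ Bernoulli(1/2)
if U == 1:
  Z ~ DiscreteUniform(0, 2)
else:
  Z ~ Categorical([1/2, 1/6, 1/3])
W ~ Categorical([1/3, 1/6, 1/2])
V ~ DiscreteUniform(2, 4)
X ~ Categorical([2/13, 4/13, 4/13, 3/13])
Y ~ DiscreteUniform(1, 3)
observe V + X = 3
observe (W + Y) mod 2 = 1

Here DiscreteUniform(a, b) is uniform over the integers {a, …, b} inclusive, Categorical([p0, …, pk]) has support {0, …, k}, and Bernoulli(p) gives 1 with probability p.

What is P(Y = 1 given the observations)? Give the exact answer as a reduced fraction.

Enumerate traces; 60 have nonzero weight after conditioning:
  (U=0, Z=0, W=0, V=2, X=1, Y=1) weight 1/351
  (U=0, Z=0, W=0, V=2, X=1, Y=3) weight 1/351
  (U=0, Z=0, W=0, V=3, X=0, Y=1) weight 1/702
  (U=0, Z=0, W=0, V=3, X=0, Y=3) weight 1/702
  (U=0, Z=0, W=1, V=2, X=1, Y=2) weight 1/702
  (U=0, Z=0, W=1, V=3, X=0, Y=2) weight 1/1404
  (U=0, Z=0, W=2, V=2, X=1, Y=1) weight 1/234
  (U=0, Z=0, W=2, V=2, X=1, Y=3) weight 1/234
  … 52 more
Group by Y:
  weight(Y=1) = 5/117
  weight(Y=2) = 1/117
  weight(Y=3) = 5/117
Total weight = 5/117 + 1/117 + 5/117 = 11/117
P(Y=1 | obs) = 5/117 / 11/117 = 5/11
P(Y=2 | obs) = 1/117 / 11/117 = 1/11
P(Y=3 | obs) = 5/117 / 11/117 = 5/11

P(Y = 1 | obs) = 5/11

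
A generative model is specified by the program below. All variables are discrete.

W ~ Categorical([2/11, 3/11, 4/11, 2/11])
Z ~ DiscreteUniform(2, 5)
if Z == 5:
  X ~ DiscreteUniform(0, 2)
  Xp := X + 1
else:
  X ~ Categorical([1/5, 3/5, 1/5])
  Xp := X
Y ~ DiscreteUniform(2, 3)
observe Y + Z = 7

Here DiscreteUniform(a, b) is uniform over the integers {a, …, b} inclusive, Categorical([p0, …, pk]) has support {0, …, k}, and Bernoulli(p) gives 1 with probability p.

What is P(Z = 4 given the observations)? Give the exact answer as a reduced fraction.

P(Z = 4 | obs) = 1/2

Enumerate traces; 24 have nonzero weight after conditioning:
  (W=0, Z=4, X=0, Y=3) weight 1/220
  (W=0, Z=4, X=1, Y=3) weight 3/220
  (W=0, Z=4, X=2, Y=3) weight 1/220
  (W=0, Z=5, X=0, Y=2) weight 1/132
  (W=0, Z=5, X=1, Y=2) weight 1/132
  (W=0, Z=5, X=2, Y=2) weight 1/132
  (W=1, Z=4, X=0, Y=3) weight 3/440
  (W=1, Z=4, X=1, Y=3) weight 9/440
  … 16 more
Group by Z:
  weight(Z=4) = 1/8
  weight(Z=5) = 1/8
Total weight = 1/8 + 1/8 = 1/4
P(Z=4 | obs) = 1/8 / 1/4 = 1/2
P(Z=5 | obs) = 1/8 / 1/4 = 1/2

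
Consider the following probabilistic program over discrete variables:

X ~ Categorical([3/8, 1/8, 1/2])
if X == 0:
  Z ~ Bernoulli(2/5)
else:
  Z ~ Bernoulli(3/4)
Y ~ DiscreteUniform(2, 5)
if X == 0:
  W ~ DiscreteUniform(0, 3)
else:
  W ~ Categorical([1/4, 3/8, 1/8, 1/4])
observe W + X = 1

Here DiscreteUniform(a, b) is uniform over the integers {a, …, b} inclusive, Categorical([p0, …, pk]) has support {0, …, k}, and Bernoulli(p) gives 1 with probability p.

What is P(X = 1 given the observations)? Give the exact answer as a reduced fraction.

Enumerate traces; 16 have nonzero weight after conditioning:
  (X=0, Z=0, Y=2, W=1) weight 9/640
  (X=0, Z=0, Y=3, W=1) weight 9/640
  (X=0, Z=0, Y=4, W=1) weight 9/640
  (X=0, Z=0, Y=5, W=1) weight 9/640
  (X=0, Z=1, Y=2, W=1) weight 3/320
  (X=0, Z=1, Y=3, W=1) weight 3/320
  (X=0, Z=1, Y=4, W=1) weight 3/320
  (X=0, Z=1, Y=5, W=1) weight 3/320
  (X=1, Z=0, Y=2, W=0) weight 1/512
  … 7 more
Group by X:
  weight(X=0) = 3/32
  weight(X=1) = 1/32
Total weight = 3/32 + 1/32 = 1/8
P(X=0 | obs) = 3/32 / 1/8 = 3/4
P(X=1 | obs) = 1/32 / 1/8 = 1/4

P(X = 1 | obs) = 1/4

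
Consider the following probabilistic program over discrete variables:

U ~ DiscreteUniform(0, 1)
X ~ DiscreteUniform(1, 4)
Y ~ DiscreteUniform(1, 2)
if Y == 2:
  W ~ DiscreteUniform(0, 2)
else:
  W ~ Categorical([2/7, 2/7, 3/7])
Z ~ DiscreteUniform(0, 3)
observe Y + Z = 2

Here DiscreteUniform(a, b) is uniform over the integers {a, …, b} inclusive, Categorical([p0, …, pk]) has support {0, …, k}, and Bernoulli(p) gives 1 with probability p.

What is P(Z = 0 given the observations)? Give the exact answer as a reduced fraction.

Enumerate traces; 48 have nonzero weight after conditioning:
  (U=0, X=1, Y=1, W=0, Z=1) weight 1/224
  (U=0, X=1, Y=1, W=1, Z=1) weight 1/224
  (U=0, X=1, Y=1, W=2, Z=1) weight 3/448
  (U=0, X=1, Y=2, W=0, Z=0) weight 1/192
  (U=0, X=1, Y=2, W=1, Z=0) weight 1/192
  (U=0, X=1, Y=2, W=2, Z=0) weight 1/192
  (U=0, X=2, Y=1, W=0, Z=1) weight 1/224
  (U=0, X=2, Y=1, W=1, Z=1) weight 1/224
  … 40 more
Group by Z:
  weight(Z=0) = 1/8
  weight(Z=1) = 1/8
Total weight = 1/8 + 1/8 = 1/4
P(Z=0 | obs) = 1/8 / 1/4 = 1/2
P(Z=1 | obs) = 1/8 / 1/4 = 1/2

P(Z = 0 | obs) = 1/2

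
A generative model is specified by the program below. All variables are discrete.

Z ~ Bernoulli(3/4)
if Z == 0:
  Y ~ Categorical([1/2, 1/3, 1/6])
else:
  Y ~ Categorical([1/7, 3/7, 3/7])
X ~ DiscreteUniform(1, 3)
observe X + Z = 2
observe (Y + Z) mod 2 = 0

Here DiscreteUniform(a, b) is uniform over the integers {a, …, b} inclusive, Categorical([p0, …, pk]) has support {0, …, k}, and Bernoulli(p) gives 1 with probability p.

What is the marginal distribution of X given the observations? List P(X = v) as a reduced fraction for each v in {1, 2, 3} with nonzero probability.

P(X=1) = 27/41, P(X=2) = 14/41

Enumerate traces; 3 have nonzero weight after conditioning:
  (Z=0, Y=0, X=2) weight 1/24
  (Z=0, Y=2, X=2) weight 1/72
  (Z=1, Y=1, X=1) weight 3/28
Group by X:
  weight(X=1) = 3/28
  weight(X=2) = 1/18
Total weight = 3/28 + 1/18 = 41/252
P(X=1 | obs) = 3/28 / 41/252 = 27/41
P(X=2 | obs) = 1/18 / 41/252 = 14/41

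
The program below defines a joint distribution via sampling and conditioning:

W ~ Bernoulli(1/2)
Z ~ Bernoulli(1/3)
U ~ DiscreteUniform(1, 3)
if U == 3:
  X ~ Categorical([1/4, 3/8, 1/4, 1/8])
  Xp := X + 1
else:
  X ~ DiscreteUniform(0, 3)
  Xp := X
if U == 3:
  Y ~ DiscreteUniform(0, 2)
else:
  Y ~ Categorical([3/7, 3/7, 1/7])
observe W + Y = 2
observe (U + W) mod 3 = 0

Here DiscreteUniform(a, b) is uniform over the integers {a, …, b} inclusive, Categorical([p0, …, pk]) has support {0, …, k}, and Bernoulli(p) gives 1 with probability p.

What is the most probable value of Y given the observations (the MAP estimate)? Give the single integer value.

argmax_v P(Y = v | obs) = 1

Enumerate traces; 16 have nonzero weight after conditioning:
  (W=0, Z=0, U=3, X=0, Y=2) weight 1/108
  (W=0, Z=0, U=3, X=1, Y=2) weight 1/72
  (W=0, Z=0, U=3, X=2, Y=2) weight 1/108
  (W=0, Z=0, U=3, X=3, Y=2) weight 1/216
  (W=0, Z=1, U=3, X=0, Y=2) weight 1/216
  (W=0, Z=1, U=3, X=1, Y=2) weight 1/144
  (W=0, Z=1, U=3, X=2, Y=2) weight 1/216
  (W=0, Z=1, U=3, X=3, Y=2) weight 1/432
  (W=1, Z=0, U=2, X=0, Y=1) weight 1/84
  … 7 more
Group by Y:
  weight(Y=1) = 1/14
  weight(Y=2) = 1/18
Total weight = 1/14 + 1/18 = 8/63
P(Y=1 | obs) = 1/14 / 8/63 = 9/16
P(Y=2 | obs) = 1/18 / 8/63 = 7/16
argmax = 1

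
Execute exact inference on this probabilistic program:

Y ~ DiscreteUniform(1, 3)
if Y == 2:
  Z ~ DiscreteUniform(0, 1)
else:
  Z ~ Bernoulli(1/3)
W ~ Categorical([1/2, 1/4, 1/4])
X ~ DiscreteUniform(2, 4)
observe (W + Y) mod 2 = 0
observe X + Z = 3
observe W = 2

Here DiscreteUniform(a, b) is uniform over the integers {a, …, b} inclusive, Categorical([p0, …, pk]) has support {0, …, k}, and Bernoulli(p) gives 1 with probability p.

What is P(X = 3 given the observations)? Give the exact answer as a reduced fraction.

P(X = 3 | obs) = 1/2

Enumerate traces; 2 have nonzero weight after conditioning:
  (Y=2, Z=0, W=2, X=3) weight 1/72
  (Y=2, Z=1, W=2, X=2) weight 1/72
Group by X:
  weight(X=2) = 1/72
  weight(X=3) = 1/72
Total weight = 1/72 + 1/72 = 1/36
P(X=2 | obs) = 1/72 / 1/36 = 1/2
P(X=3 | obs) = 1/72 / 1/36 = 1/2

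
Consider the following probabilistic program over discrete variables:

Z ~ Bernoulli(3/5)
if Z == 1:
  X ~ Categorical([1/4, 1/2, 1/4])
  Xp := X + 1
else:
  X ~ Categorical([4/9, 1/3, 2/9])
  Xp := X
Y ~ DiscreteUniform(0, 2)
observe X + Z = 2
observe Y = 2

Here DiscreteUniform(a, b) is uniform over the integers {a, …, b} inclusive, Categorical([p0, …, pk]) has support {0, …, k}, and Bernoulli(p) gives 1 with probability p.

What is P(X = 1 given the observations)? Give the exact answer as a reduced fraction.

P(X = 1 | obs) = 27/35

Enumerate traces; 2 have nonzero weight after conditioning:
  (Z=0, X=2, Y=2) weight 4/135
  (Z=1, X=1, Y=2) weight 1/10
Group by X:
  weight(X=1) = 1/10
  weight(X=2) = 4/135
Total weight = 1/10 + 4/135 = 7/54
P(X=1 | obs) = 1/10 / 7/54 = 27/35
P(X=2 | obs) = 4/135 / 7/54 = 8/35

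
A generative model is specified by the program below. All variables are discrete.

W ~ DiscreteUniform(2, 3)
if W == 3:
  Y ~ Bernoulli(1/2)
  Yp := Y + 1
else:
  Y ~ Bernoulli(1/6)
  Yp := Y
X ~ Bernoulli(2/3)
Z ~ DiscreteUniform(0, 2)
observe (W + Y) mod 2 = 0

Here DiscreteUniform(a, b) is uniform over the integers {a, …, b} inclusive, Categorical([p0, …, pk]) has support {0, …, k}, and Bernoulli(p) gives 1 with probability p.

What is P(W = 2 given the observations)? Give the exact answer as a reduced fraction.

Enumerate traces; 12 have nonzero weight after conditioning:
  (W=2, Y=0, X=0, Z=0) weight 5/108
  (W=2, Y=0, X=0, Z=1) weight 5/108
  (W=2, Y=0, X=0, Z=2) weight 5/108
  (W=2, Y=0, X=1, Z=0) weight 5/54
  (W=2, Y=0, X=1, Z=1) weight 5/54
  (W=2, Y=0, X=1, Z=2) weight 5/54
  (W=3, Y=1, X=0, Z=0) weight 1/36
  (W=3, Y=1, X=0, Z=1) weight 1/36
  … 4 more
Group by W:
  weight(W=2) = 5/12
  weight(W=3) = 1/4
Total weight = 5/12 + 1/4 = 2/3
P(W=2 | obs) = 5/12 / 2/3 = 5/8
P(W=3 | obs) = 1/4 / 2/3 = 3/8

P(W = 2 | obs) = 5/8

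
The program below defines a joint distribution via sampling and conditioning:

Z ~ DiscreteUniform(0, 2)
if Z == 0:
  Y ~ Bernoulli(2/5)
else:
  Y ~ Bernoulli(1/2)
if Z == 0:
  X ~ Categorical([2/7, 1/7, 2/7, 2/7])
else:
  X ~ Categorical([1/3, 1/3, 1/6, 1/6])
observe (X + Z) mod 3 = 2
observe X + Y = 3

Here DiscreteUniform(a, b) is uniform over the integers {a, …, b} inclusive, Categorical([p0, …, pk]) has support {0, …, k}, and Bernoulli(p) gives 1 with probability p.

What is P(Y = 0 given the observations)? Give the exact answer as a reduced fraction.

P(Y = 0 | obs) = 35/83

Enumerate traces; 2 have nonzero weight after conditioning:
  (Z=0, Y=1, X=2) weight 4/105
  (Z=2, Y=0, X=3) weight 1/36
Group by Y:
  weight(Y=0) = 1/36
  weight(Y=1) = 4/105
Total weight = 1/36 + 4/105 = 83/1260
P(Y=0 | obs) = 1/36 / 83/1260 = 35/83
P(Y=1 | obs) = 4/105 / 83/1260 = 48/83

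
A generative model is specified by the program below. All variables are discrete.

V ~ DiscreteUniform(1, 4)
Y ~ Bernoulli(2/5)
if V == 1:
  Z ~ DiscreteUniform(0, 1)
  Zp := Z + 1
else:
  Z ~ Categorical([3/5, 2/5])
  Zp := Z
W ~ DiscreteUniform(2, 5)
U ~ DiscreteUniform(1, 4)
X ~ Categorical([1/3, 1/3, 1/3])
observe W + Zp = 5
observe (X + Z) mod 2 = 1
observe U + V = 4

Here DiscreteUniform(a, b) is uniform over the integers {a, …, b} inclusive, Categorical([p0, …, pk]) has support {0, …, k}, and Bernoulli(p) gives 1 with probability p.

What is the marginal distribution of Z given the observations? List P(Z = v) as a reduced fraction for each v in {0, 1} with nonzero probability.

Enumerate traces; 18 have nonzero weight after conditioning:
  (V=1, Y=0, Z=0, W=4, U=3, X=1) weight 1/640
  (V=1, Y=0, Z=1, W=3, U=3, X=0) weight 1/640
  (V=1, Y=0, Z=1, W=3, U=3, X=2) weight 1/640
  (V=1, Y=1, Z=0, W=4, U=3, X=1) weight 1/960
  (V=1, Y=1, Z=1, W=3, U=3, X=0) weight 1/960
  (V=1, Y=1, Z=1, W=3, U=3, X=2) weight 1/960
  (V=2, Y=0, Z=0, W=5, U=2, X=1) weight 3/1600
  (V=2, Y=0, Z=1, W=4, U=2, X=0) weight 1/800
  … 10 more
Group by Z:
  weight(Z=0) = 17/1920
  weight(Z=1) = 13/960
Total weight = 17/1920 + 13/960 = 43/1920
P(Z=0 | obs) = 17/1920 / 43/1920 = 17/43
P(Z=1 | obs) = 13/960 / 43/1920 = 26/43

P(Z=0) = 17/43, P(Z=1) = 26/43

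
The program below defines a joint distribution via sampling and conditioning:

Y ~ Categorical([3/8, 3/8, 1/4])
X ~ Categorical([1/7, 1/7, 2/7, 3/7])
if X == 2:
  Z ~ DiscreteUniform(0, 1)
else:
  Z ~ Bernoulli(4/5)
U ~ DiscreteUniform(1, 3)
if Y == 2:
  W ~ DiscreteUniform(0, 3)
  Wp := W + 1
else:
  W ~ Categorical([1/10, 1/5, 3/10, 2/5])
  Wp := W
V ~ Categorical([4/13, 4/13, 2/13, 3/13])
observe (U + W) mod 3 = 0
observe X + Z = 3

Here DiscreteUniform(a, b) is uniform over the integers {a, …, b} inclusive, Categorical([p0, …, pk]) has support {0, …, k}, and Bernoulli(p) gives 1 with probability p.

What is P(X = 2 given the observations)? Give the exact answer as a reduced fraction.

Enumerate traces; 96 have nonzero weight after conditioning:
  (Y=0, X=2, Z=1, U=1, W=2, V=0) weight 3/1820
  (Y=0, X=2, Z=1, U=1, W=2, V=1) weight 3/1820
  (Y=0, X=2, Z=1, U=1, W=2, V=2) weight 3/3640
  (Y=0, X=2, Z=1, U=1, W=2, V=3) weight 9/7280
  (Y=0, X=2, Z=1, U=2, W=1, V=0) weight 1/910
  (Y=0, X=2, Z=1, U=2, W=1, V=1) weight 1/910
  (Y=0, X=2, Z=1, U=2, W=1, V=2) weight 1/1820
  (Y=0, X=2, Z=1, U=2, W=1, V=3) weight 3/3640
  (Y=0, X=3, Z=0, U=1, W=2, V=0) weight 9/9100
  … 87 more
Group by X:
  weight(X=2) = 1/21
  weight(X=3) = 1/35
Total weight = 1/21 + 1/35 = 8/105
P(X=2 | obs) = 1/21 / 8/105 = 5/8
P(X=3 | obs) = 1/35 / 8/105 = 3/8

P(X = 2 | obs) = 5/8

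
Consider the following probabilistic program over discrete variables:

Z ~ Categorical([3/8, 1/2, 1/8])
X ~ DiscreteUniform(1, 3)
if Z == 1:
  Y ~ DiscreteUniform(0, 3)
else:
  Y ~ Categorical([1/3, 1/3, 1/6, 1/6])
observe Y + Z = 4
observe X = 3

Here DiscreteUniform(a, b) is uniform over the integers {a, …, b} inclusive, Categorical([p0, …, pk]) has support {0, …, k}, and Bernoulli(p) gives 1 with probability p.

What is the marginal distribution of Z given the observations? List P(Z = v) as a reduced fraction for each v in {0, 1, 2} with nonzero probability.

P(Z=1) = 6/7, P(Z=2) = 1/7

Enumerate traces; 2 have nonzero weight after conditioning:
  (Z=1, X=3, Y=3) weight 1/24
  (Z=2, X=3, Y=2) weight 1/144
Group by Z:
  weight(Z=1) = 1/24
  weight(Z=2) = 1/144
Total weight = 1/24 + 1/144 = 7/144
P(Z=1 | obs) = 1/24 / 7/144 = 6/7
P(Z=2 | obs) = 1/144 / 7/144 = 1/7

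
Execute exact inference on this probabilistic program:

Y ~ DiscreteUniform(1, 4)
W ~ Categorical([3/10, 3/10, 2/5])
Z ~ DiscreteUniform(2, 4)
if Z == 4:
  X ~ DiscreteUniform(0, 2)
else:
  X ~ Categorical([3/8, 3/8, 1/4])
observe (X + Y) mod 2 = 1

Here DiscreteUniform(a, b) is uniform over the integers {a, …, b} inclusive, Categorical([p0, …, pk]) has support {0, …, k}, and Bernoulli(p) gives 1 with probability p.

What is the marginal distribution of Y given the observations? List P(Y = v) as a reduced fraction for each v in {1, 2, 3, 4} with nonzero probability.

Enumerate traces; 54 have nonzero weight after conditioning:
  (Y=1, W=0, Z=2, X=0) weight 3/320
  (Y=1, W=0, Z=2, X=2) weight 1/160
  (Y=1, W=0, Z=3, X=0) weight 3/320
  (Y=1, W=0, Z=3, X=2) weight 1/160
  (Y=1, W=0, Z=4, X=0) weight 1/120
  (Y=1, W=0, Z=4, X=2) weight 1/120
  (Y=1, W=1, Z=2, X=0) weight 3/320
  (Y=1, W=1, Z=2, X=2) weight 1/160
  (Y=2, W=0, Z=2, X=1) weight 3/320
  (Y=3, W=0, Z=2, X=0) weight 3/320
  … 44 more
Group by Y:
  weight(Y=1) = 23/144
  weight(Y=2) = 13/144
  weight(Y=3) = 23/144
  weight(Y=4) = 13/144
Total weight = 23/144 + 13/144 + 23/144 + 13/144 = 1/2
P(Y=1 | obs) = 23/144 / 1/2 = 23/72
P(Y=2 | obs) = 13/144 / 1/2 = 13/72
P(Y=3 | obs) = 23/144 / 1/2 = 23/72
P(Y=4 | obs) = 13/144 / 1/2 = 13/72

P(Y=1) = 23/72, P(Y=2) = 13/72, P(Y=3) = 23/72, P(Y=4) = 13/72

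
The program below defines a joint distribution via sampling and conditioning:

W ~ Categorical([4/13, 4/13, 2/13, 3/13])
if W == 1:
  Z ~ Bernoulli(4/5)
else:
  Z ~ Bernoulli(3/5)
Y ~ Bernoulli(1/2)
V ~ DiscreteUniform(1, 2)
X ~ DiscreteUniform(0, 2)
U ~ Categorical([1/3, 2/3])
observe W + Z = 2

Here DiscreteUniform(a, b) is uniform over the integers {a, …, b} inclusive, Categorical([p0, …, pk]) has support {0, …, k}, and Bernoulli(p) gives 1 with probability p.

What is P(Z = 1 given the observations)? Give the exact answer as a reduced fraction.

Enumerate traces; 48 have nonzero weight after conditioning:
  (W=1, Z=1, Y=0, V=1, X=0, U=0) weight 4/585
  (W=1, Z=1, Y=0, V=1, X=0, U=1) weight 8/585
  (W=1, Z=1, Y=0, V=1, X=1, U=0) weight 4/585
  (W=1, Z=1, Y=0, V=1, X=1, U=1) weight 8/585
  (W=1, Z=1, Y=0, V=1, X=2, U=0) weight 4/585
  (W=1, Z=1, Y=0, V=1, X=2, U=1) weight 8/585
  (W=1, Z=1, Y=0, V=2, X=0, U=0) weight 4/585
  (W=1, Z=1, Y=0, V=2, X=0, U=1) weight 8/585
  (W=2, Z=0, Y=0, V=1, X=0, U=0) weight 1/585
  … 39 more
Group by Z:
  weight(Z=0) = 4/65
  weight(Z=1) = 16/65
Total weight = 4/65 + 16/65 = 4/13
P(Z=0 | obs) = 4/65 / 4/13 = 1/5
P(Z=1 | obs) = 16/65 / 4/13 = 4/5

P(Z = 1 | obs) = 4/5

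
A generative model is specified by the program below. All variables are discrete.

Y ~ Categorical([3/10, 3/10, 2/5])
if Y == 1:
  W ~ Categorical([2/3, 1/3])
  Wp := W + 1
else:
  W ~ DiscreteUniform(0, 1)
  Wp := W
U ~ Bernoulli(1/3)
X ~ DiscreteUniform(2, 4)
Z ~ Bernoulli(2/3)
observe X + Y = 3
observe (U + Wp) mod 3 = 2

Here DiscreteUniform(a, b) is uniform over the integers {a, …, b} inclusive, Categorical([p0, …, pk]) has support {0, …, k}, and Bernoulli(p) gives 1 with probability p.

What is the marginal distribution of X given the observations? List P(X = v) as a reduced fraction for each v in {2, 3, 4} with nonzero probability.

Enumerate traces; 6 have nonzero weight after conditioning:
  (Y=0, W=1, U=1, X=3, Z=0) weight 1/180
  (Y=0, W=1, U=1, X=3, Z=1) weight 1/90
  (Y=1, W=0, U=1, X=2, Z=0) weight 1/135
  (Y=1, W=0, U=1, X=2, Z=1) weight 2/135
  (Y=1, W=1, U=0, X=2, Z=0) weight 1/135
  (Y=1, W=1, U=0, X=2, Z=1) weight 2/135
Group by X:
  weight(X=2) = 2/45
  weight(X=3) = 1/60
Total weight = 2/45 + 1/60 = 11/180
P(X=2 | obs) = 2/45 / 11/180 = 8/11
P(X=3 | obs) = 1/60 / 11/180 = 3/11

P(X=2) = 8/11, P(X=3) = 3/11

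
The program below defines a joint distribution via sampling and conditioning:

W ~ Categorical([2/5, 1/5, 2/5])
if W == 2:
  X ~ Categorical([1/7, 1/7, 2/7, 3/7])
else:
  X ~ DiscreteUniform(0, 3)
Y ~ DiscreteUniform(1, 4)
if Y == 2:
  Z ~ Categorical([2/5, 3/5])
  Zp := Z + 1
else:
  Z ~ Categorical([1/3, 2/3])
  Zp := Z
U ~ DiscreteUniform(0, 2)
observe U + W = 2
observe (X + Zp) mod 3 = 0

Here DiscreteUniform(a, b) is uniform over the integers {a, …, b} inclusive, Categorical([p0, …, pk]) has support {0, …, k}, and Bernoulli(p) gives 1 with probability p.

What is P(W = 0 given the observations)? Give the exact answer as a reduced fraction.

P(W = 0 | obs) = 350/901

Enumerate traces; 33 have nonzero weight after conditioning:
  (W=0, X=0, Y=1, Z=0, U=2) weight 1/360
  (W=0, X=0, Y=3, Z=0, U=2) weight 1/360
  (W=0, X=0, Y=4, Z=0, U=2) weight 1/360
  (W=0, X=1, Y=2, Z=1, U=2) weight 1/200
  (W=0, X=2, Y=1, Z=1, U=2) weight 1/180
  (W=0, X=2, Y=2, Z=0, U=2) weight 1/300
  (W=0, X=2, Y=3, Z=1, U=2) weight 1/180
  (W=0, X=2, Y=4, Z=1, U=2) weight 1/180
  (W=1, X=0, Y=1, Z=0, U=1) weight 1/720
  (W=2, X=0, Y=1, Z=0, U=0) weight 1/630
  … 23 more
Group by W:
  weight(W=0) = 1/24
  weight(W=1) = 1/48
  weight(W=2) = 47/1050
Total weight = 1/24 + 1/48 + 47/1050 = 901/8400
P(W=0 | obs) = 1/24 / 901/8400 = 350/901
P(W=1 | obs) = 1/48 / 901/8400 = 175/901
P(W=2 | obs) = 47/1050 / 901/8400 = 376/901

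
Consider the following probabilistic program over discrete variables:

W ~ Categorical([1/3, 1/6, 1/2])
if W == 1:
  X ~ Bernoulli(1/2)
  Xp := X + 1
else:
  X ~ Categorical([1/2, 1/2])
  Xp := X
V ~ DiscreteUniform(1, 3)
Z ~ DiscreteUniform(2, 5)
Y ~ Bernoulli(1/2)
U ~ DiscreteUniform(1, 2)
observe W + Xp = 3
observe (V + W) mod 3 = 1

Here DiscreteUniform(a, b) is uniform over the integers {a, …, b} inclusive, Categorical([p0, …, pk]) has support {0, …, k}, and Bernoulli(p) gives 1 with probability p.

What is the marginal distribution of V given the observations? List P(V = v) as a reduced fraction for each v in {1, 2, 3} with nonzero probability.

P(V=2) = 3/4, P(V=3) = 1/4

Enumerate traces; 32 have nonzero weight after conditioning:
  (W=1, X=1, V=3, Z=2, Y=0, U=1) weight 1/576
  (W=1, X=1, V=3, Z=2, Y=0, U=2) weight 1/576
  (W=1, X=1, V=3, Z=2, Y=1, U=1) weight 1/576
  (W=1, X=1, V=3, Z=2, Y=1, U=2) weight 1/576
  (W=1, X=1, V=3, Z=3, Y=0, U=1) weight 1/576
  (W=1, X=1, V=3, Z=3, Y=0, U=2) weight 1/576
  (W=1, X=1, V=3, Z=3, Y=1, U=1) weight 1/576
  (W=1, X=1, V=3, Z=3, Y=1, U=2) weight 1/576
  (W=2, X=1, V=2, Z=2, Y=0, U=1) weight 1/192
  … 23 more
Group by V:
  weight(V=2) = 1/12
  weight(V=3) = 1/36
Total weight = 1/12 + 1/36 = 1/9
P(V=2 | obs) = 1/12 / 1/9 = 3/4
P(V=3 | obs) = 1/36 / 1/9 = 1/4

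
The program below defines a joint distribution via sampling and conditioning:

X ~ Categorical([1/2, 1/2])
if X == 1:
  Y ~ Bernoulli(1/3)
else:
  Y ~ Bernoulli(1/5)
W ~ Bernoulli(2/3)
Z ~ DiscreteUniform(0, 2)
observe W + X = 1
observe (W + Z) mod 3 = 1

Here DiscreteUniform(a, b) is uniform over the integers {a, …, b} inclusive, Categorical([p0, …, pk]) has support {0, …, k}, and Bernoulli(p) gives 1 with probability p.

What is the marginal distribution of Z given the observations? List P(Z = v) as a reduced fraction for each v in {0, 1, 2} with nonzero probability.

P(Z=0) = 2/3, P(Z=1) = 1/3

Enumerate traces; 4 have nonzero weight after conditioning:
  (X=0, Y=0, W=1, Z=0) weight 4/45
  (X=0, Y=1, W=1, Z=0) weight 1/45
  (X=1, Y=0, W=0, Z=1) weight 1/27
  (X=1, Y=1, W=0, Z=1) weight 1/54
Group by Z:
  weight(Z=0) = 1/9
  weight(Z=1) = 1/18
Total weight = 1/9 + 1/18 = 1/6
P(Z=0 | obs) = 1/9 / 1/6 = 2/3
P(Z=1 | obs) = 1/18 / 1/6 = 1/3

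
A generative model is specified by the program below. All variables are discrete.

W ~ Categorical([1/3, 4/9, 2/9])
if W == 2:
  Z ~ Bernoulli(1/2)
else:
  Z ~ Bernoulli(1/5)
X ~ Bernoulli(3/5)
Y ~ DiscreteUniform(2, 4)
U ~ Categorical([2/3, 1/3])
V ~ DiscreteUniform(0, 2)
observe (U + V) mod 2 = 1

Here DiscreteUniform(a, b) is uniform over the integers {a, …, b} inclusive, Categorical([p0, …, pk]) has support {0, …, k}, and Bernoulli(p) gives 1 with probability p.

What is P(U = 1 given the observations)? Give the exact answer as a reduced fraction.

Enumerate traces; 108 have nonzero weight after conditioning:
  (W=0, Z=0, X=0, Y=2, U=0, V=1) weight 16/2025
  (W=0, Z=0, X=0, Y=2, U=1, V=0) weight 8/2025
  (W=0, Z=0, X=0, Y=2, U=1, V=2) weight 8/2025
  (W=0, Z=0, X=0, Y=3, U=0, V=1) weight 16/2025
  (W=0, Z=0, X=0, Y=3, U=1, V=0) weight 8/2025
  (W=0, Z=0, X=0, Y=3, U=1, V=2) weight 8/2025
  (W=0, Z=0, X=0, Y=4, U=0, V=1) weight 16/2025
  (W=0, Z=0, X=0, Y=4, U=1, V=0) weight 8/2025
  … 100 more
Group by U:
  weight(U=0) = 2/9
  weight(U=1) = 2/9
Total weight = 2/9 + 2/9 = 4/9
P(U=0 | obs) = 2/9 / 4/9 = 1/2
P(U=1 | obs) = 2/9 / 4/9 = 1/2

P(U = 1 | obs) = 1/2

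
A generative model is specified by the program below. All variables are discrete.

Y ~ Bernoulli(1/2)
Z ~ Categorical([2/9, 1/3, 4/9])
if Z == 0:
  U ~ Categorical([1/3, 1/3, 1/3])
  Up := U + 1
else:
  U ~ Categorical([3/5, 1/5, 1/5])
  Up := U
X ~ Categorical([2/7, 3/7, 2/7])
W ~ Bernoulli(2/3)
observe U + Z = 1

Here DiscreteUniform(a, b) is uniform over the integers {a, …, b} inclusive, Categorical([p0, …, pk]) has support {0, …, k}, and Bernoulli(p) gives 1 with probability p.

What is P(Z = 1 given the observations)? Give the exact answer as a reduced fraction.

Enumerate traces; 24 have nonzero weight after conditioning:
  (Y=0, Z=0, U=1, X=0, W=0) weight 2/567
  (Y=0, Z=0, U=1, X=0, W=1) weight 4/567
  (Y=0, Z=0, U=1, X=1, W=0) weight 1/189
  (Y=0, Z=0, U=1, X=1, W=1) weight 2/189
  (Y=0, Z=0, U=1, X=2, W=0) weight 2/567
  (Y=0, Z=0, U=1, X=2, W=1) weight 4/567
  (Y=0, Z=1, U=0, X=0, W=0) weight 1/105
  (Y=0, Z=1, U=0, X=0, W=1) weight 2/105
  … 16 more
Group by Z:
  weight(Z=0) = 2/27
  weight(Z=1) = 1/5
Total weight = 2/27 + 1/5 = 37/135
P(Z=0 | obs) = 2/27 / 37/135 = 10/37
P(Z=1 | obs) = 1/5 / 37/135 = 27/37

P(Z = 1 | obs) = 27/37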